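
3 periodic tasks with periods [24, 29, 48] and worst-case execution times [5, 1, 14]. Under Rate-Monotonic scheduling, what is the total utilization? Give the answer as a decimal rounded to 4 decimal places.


Compute individual utilizations (exact fractions):
  Task 1: C/T = 5/24 (approx. 0.2083)
  Task 2: C/T = 1/29 (approx. 0.0345)
  Task 3: C/T = 14/48 = 7/24 (approx. 0.2917)
Total utilization U = 5/24 + 1/29 + 7/24 = 31/58
Rounded to 4 decimal places: U = 0.5345
RM (Liu & Layland) bound for 3 tasks = 0.779763; compare with U = 31/58 (approx. 0.534483)
U <= bound, so schedulable by RM sufficient condition.

0.5345


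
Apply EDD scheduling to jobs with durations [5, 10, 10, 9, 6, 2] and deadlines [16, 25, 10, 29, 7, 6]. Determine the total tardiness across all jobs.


Sort by due date (EDD order): [(2, 6), (6, 7), (10, 10), (5, 16), (10, 25), (9, 29)]
Compute completion times and tardiness:
  Job 1: p=2, d=6, C=2, tardiness=max(0,2-6)=0
  Job 2: p=6, d=7, C=8, tardiness=max(0,8-7)=1
  Job 3: p=10, d=10, C=18, tardiness=max(0,18-10)=8
  Job 4: p=5, d=16, C=23, tardiness=max(0,23-16)=7
  Job 5: p=10, d=25, C=33, tardiness=max(0,33-25)=8
  Job 6: p=9, d=29, C=42, tardiness=max(0,42-29)=13
Total tardiness = 37

37


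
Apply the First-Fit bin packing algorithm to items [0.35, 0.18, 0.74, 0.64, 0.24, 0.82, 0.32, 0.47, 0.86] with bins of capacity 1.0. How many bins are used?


Place items sequentially using First-Fit:
  Item 0.35 -> new Bin 1
  Item 0.18 -> Bin 1 (now 0.53)
  Item 0.74 -> new Bin 2
  Item 0.64 -> new Bin 3
  Item 0.24 -> Bin 1 (now 0.77)
  Item 0.82 -> new Bin 4
  Item 0.32 -> Bin 3 (now 0.96)
  Item 0.47 -> new Bin 5
  Item 0.86 -> new Bin 6
Total bins used = 6

6


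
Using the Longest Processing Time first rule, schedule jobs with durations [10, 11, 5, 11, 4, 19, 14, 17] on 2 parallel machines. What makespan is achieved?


Sort jobs in decreasing order (LPT): [19, 17, 14, 11, 11, 10, 5, 4]
Assign each job to the least loaded machine:
  Machine 1: jobs [19, 11, 11, 5], load = 46
  Machine 2: jobs [17, 14, 10, 4], load = 45
Makespan = max load = 46

46


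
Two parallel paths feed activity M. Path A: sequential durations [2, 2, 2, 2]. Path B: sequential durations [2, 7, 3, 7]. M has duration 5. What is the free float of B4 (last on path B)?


ES(B4) = sum of predecessors on chain B = 12
EF(B4) = ES + duration = 12 + 7 = 19
Successor of B4 is M. ES(M) = max(sum(A), sum(B)) = max(8, 19) = 19
Free float = ES(successor) - EF(current) = 19 - 19 = 0

0


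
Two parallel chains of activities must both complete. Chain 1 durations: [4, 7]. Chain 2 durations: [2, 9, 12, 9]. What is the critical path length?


Path A total = 4 + 7 = 11
Path B total = 2 + 9 + 12 + 9 = 32
Critical path = longest path = max(11, 32) = 32

32


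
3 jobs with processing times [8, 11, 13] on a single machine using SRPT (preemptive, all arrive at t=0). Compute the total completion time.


Since all jobs arrive at t=0, SRPT equals SPT ordering.
SPT order: [8, 11, 13]
Completion times:
  Job 1: p=8, C=8
  Job 2: p=11, C=19
  Job 3: p=13, C=32
Total completion time = 8 + 19 + 32 = 59

59


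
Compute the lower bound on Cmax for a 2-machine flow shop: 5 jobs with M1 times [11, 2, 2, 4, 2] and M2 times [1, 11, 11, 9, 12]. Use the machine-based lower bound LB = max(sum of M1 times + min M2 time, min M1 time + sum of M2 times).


LB1 = sum(M1 times) + min(M2 times) = 21 + 1 = 22
LB2 = min(M1 times) + sum(M2 times) = 2 + 44 = 46
Lower bound = max(LB1, LB2) = max(22, 46) = 46

46


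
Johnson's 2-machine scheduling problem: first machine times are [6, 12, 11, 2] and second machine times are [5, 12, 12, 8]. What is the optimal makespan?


Apply Johnson's rule:
  Group 1 (a <= b): [(4, 2, 8), (3, 11, 12), (2, 12, 12)]
  Group 2 (a > b): [(1, 6, 5)]
Optimal job order: [4, 3, 2, 1]
Schedule:
  Job 4: M1 done at 2, M2 done at 10
  Job 3: M1 done at 13, M2 done at 25
  Job 2: M1 done at 25, M2 done at 37
  Job 1: M1 done at 31, M2 done at 42
Makespan = 42

42


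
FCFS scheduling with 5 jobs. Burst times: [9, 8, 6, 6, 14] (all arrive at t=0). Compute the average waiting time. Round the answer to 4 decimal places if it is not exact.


FCFS order (as given): [9, 8, 6, 6, 14]
Waiting times:
  Job 1: wait = 0
  Job 2: wait = 9
  Job 3: wait = 17
  Job 4: wait = 23
  Job 5: wait = 29
Sum of waiting times = 78
Average waiting time = 78/5 = 15.6

15.6


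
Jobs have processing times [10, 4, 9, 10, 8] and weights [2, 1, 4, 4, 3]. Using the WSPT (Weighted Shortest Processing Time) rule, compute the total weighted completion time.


Compute p/w ratios and sort ascending (WSPT): [(9, 4), (10, 4), (8, 3), (4, 1), (10, 2)]
Compute weighted completion times:
  Job (p=9,w=4): C=9, w*C=4*9=36
  Job (p=10,w=4): C=19, w*C=4*19=76
  Job (p=8,w=3): C=27, w*C=3*27=81
  Job (p=4,w=1): C=31, w*C=1*31=31
  Job (p=10,w=2): C=41, w*C=2*41=82
Total weighted completion time = 306

306


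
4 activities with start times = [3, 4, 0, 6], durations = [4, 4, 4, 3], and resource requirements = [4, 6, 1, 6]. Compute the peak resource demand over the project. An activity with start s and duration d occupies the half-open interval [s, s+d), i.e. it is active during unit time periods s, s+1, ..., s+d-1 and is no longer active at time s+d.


Each activity i is active on [start_i, start_i + duration_i).
Compute total resource usage per time slot:
  t=0: active resources = [1], total = 1
  t=1: active resources = [1], total = 1
  t=2: active resources = [1], total = 1
  t=3: active resources = [4, 1], total = 5
  t=4: active resources = [4, 6], total = 10
  t=5: active resources = [4, 6], total = 10
  t=6: active resources = [4, 6, 6], total = 16
  t=7: active resources = [6, 6], total = 12
  t=8: active resources = [6], total = 6
Peak resource demand = 16

16


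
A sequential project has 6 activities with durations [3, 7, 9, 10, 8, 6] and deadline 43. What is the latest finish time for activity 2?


LF(activity 2) = deadline - sum of successor durations
Successors: activities 3 through 6 with durations [9, 10, 8, 6]
Sum of successor durations = 33
LF = 43 - 33 = 10

10


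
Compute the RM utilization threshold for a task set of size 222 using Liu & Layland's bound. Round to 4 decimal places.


Compute 2^(1/222) = 1.0031271640
Subtract 1: 1.0031271640 - 1 = 0.0031271640
Multiply by n: 222 * 0.0031271640 = 0.6942304080
Round to 4 dp: 0.6942

0.6942


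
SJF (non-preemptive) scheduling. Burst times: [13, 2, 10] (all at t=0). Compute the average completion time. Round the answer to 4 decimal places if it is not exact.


SJF order (ascending): [2, 10, 13]
Completion times:
  Job 1: burst=2, C=2
  Job 2: burst=10, C=12
  Job 3: burst=13, C=25
Average completion = 39/3 = 13.0

13.0


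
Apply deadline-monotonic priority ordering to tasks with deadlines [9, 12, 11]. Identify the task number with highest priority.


Sort tasks by relative deadline (ascending):
  Task 1: deadline = 9
  Task 3: deadline = 11
  Task 2: deadline = 12
Priority order (highest first): [1, 3, 2]
Highest priority task = 1

1


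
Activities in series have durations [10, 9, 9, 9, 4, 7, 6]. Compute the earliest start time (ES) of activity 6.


Activity 6 starts after activities 1 through 5 complete.
Predecessor durations: [10, 9, 9, 9, 4]
ES = 10 + 9 + 9 + 9 + 4 = 41

41


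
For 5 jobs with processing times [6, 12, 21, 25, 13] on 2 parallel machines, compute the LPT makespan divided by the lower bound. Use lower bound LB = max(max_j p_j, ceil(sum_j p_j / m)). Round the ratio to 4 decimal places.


LPT order: [25, 21, 13, 12, 6]
Machine loads after assignment: [37, 40]
LPT makespan = 40
Lower bound = max(max_job, ceil(total/2)) = max(25, 39) = 39
Ratio = 40 / 39 = 1.0256

1.0256


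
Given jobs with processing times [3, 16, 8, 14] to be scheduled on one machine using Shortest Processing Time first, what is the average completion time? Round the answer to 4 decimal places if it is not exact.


Sort jobs by processing time (SPT order): [3, 8, 14, 16]
Compute completion times sequentially:
  Job 1: processing = 3, completes at 3
  Job 2: processing = 8, completes at 11
  Job 3: processing = 14, completes at 25
  Job 4: processing = 16, completes at 41
Sum of completion times = 80
Average completion time = 80/4 = 20.0

20.0


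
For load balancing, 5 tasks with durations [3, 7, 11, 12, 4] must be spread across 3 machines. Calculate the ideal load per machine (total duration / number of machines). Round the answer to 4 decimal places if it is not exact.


Total processing time = 3 + 7 + 11 + 12 + 4 = 37
Number of machines = 3
Ideal balanced load = 37 / 3 = 12.3333

12.3333


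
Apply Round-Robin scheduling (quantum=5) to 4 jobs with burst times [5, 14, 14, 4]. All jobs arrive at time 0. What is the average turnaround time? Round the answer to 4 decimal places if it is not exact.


Time quantum = 5
Execution trace:
  J1 runs 5 units, time = 5
  J2 runs 5 units, time = 10
  J3 runs 5 units, time = 15
  J4 runs 4 units, time = 19
  J2 runs 5 units, time = 24
  J3 runs 5 units, time = 29
  J2 runs 4 units, time = 33
  J3 runs 4 units, time = 37
Finish times: [5, 33, 37, 19]
Average turnaround = 94/4 = 23.5

23.5


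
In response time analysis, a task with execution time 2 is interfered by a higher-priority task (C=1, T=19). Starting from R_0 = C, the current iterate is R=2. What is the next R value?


R_next = C + ceil(R_prev / T_hp) * C_hp
ceil(2 / 19) = ceil(0.1053) = 1
Interference = 1 * 1 = 1
R_next = 2 + 1 = 3

3


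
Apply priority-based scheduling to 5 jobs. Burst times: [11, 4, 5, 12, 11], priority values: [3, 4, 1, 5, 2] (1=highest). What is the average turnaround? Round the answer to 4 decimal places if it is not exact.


Sort by priority (ascending = highest first):
Order: [(1, 5), (2, 11), (3, 11), (4, 4), (5, 12)]
Completion times:
  Priority 1, burst=5, C=5
  Priority 2, burst=11, C=16
  Priority 3, burst=11, C=27
  Priority 4, burst=4, C=31
  Priority 5, burst=12, C=43
Average turnaround = 122/5 = 24.4

24.4


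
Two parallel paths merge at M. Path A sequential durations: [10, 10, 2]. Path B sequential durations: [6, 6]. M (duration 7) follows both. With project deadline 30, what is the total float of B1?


Forward pass: ES(B1) = sum of predecessors on chain B = 0
EF = ES + duration = 0 + 6 = 6
Backward pass: LF(M) = deadline = 30; LS(M) = 30 - 7 = 23
LF(B1) = LS(M) - sum(successors on chain B) = 23 - 6 = 17
LS = LF - duration = 17 - 6 = 11
Total float = LS - ES = 11 - 0 = 11

11


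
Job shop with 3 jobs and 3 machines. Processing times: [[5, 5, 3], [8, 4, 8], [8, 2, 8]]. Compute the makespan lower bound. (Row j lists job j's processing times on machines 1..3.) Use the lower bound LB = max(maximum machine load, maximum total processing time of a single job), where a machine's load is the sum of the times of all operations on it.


Machine loads:
  Machine 1: 5 + 8 + 8 = 21
  Machine 2: 5 + 4 + 2 = 11
  Machine 3: 3 + 8 + 8 = 19
Max machine load = 21
Job totals:
  Job 1: 13
  Job 2: 20
  Job 3: 18
Max job total = 20
Lower bound = max(21, 20) = 21

21


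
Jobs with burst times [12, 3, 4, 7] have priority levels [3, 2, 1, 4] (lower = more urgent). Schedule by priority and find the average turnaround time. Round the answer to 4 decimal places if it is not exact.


Sort by priority (ascending = highest first):
Order: [(1, 4), (2, 3), (3, 12), (4, 7)]
Completion times:
  Priority 1, burst=4, C=4
  Priority 2, burst=3, C=7
  Priority 3, burst=12, C=19
  Priority 4, burst=7, C=26
Average turnaround = 56/4 = 14.0

14.0


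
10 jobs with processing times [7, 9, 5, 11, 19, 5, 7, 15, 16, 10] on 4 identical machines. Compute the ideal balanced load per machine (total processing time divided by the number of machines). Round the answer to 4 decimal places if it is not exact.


Total processing time = 7 + 9 + 5 + 11 + 19 + 5 + 7 + 15 + 16 + 10 = 104
Number of machines = 4
Ideal balanced load = 104 / 4 = 26.0

26.0


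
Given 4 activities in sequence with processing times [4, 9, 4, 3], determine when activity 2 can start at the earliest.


Activity 2 starts after activities 1 through 1 complete.
Predecessor durations: [4]
ES = 4 = 4

4


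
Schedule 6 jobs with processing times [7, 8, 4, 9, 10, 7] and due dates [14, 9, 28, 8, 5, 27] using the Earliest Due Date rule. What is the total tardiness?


Sort by due date (EDD order): [(10, 5), (9, 8), (8, 9), (7, 14), (7, 27), (4, 28)]
Compute completion times and tardiness:
  Job 1: p=10, d=5, C=10, tardiness=max(0,10-5)=5
  Job 2: p=9, d=8, C=19, tardiness=max(0,19-8)=11
  Job 3: p=8, d=9, C=27, tardiness=max(0,27-9)=18
  Job 4: p=7, d=14, C=34, tardiness=max(0,34-14)=20
  Job 5: p=7, d=27, C=41, tardiness=max(0,41-27)=14
  Job 6: p=4, d=28, C=45, tardiness=max(0,45-28)=17
Total tardiness = 85

85


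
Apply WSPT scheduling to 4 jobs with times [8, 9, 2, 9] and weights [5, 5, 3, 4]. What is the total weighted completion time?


Compute p/w ratios and sort ascending (WSPT): [(2, 3), (8, 5), (9, 5), (9, 4)]
Compute weighted completion times:
  Job (p=2,w=3): C=2, w*C=3*2=6
  Job (p=8,w=5): C=10, w*C=5*10=50
  Job (p=9,w=5): C=19, w*C=5*19=95
  Job (p=9,w=4): C=28, w*C=4*28=112
Total weighted completion time = 263

263


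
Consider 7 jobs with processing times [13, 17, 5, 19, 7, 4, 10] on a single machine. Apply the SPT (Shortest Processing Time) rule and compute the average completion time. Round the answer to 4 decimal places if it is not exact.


Sort jobs by processing time (SPT order): [4, 5, 7, 10, 13, 17, 19]
Compute completion times sequentially:
  Job 1: processing = 4, completes at 4
  Job 2: processing = 5, completes at 9
  Job 3: processing = 7, completes at 16
  Job 4: processing = 10, completes at 26
  Job 5: processing = 13, completes at 39
  Job 6: processing = 17, completes at 56
  Job 7: processing = 19, completes at 75
Sum of completion times = 225
Average completion time = 225/7 = 32.1429

32.1429


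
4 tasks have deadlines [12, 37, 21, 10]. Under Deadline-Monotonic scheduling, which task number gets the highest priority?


Sort tasks by relative deadline (ascending):
  Task 4: deadline = 10
  Task 1: deadline = 12
  Task 3: deadline = 21
  Task 2: deadline = 37
Priority order (highest first): [4, 1, 3, 2]
Highest priority task = 4

4


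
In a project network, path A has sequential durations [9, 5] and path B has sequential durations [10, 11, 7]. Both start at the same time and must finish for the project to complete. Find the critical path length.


Path A total = 9 + 5 = 14
Path B total = 10 + 11 + 7 = 28
Critical path = longest path = max(14, 28) = 28

28


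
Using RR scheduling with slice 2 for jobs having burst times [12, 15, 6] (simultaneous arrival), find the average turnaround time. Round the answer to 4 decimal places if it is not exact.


Time quantum = 2
Execution trace:
  J1 runs 2 units, time = 2
  J2 runs 2 units, time = 4
  J3 runs 2 units, time = 6
  J1 runs 2 units, time = 8
  J2 runs 2 units, time = 10
  J3 runs 2 units, time = 12
  J1 runs 2 units, time = 14
  J2 runs 2 units, time = 16
  J3 runs 2 units, time = 18
  J1 runs 2 units, time = 20
  J2 runs 2 units, time = 22
  J1 runs 2 units, time = 24
  J2 runs 2 units, time = 26
  J1 runs 2 units, time = 28
  J2 runs 2 units, time = 30
  J2 runs 2 units, time = 32
  J2 runs 1 units, time = 33
Finish times: [28, 33, 18]
Average turnaround = 79/3 = 26.3333

26.3333


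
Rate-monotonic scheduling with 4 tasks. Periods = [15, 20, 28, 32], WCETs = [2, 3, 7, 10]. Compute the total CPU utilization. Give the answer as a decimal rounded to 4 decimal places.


Compute individual utilizations (exact fractions):
  Task 1: C/T = 2/15 (approx. 0.1333)
  Task 2: C/T = 3/20 (approx. 0.15)
  Task 3: C/T = 7/28 = 1/4 (approx. 0.25)
  Task 4: C/T = 10/32 = 5/16 (approx. 0.3125)
Total utilization U = 2/15 + 3/20 + 1/4 + 5/16 = 203/240
Rounded to 4 decimal places: U = 0.8458
RM (Liu & Layland) bound for 4 tasks = 0.756828; compare with U = 203/240 (approx. 0.845833)
bound < U <= 1, so the RM sufficient condition is not met (inconclusive; an exact test such as response-time analysis is needed).

0.8458


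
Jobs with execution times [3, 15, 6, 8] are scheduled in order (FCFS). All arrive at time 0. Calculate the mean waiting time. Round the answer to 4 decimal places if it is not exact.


FCFS order (as given): [3, 15, 6, 8]
Waiting times:
  Job 1: wait = 0
  Job 2: wait = 3
  Job 3: wait = 18
  Job 4: wait = 24
Sum of waiting times = 45
Average waiting time = 45/4 = 11.25

11.25


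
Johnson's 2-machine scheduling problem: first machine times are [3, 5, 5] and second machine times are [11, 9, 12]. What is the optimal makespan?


Apply Johnson's rule:
  Group 1 (a <= b): [(1, 3, 11), (2, 5, 9), (3, 5, 12)]
  Group 2 (a > b): []
Optimal job order: [1, 2, 3]
Schedule:
  Job 1: M1 done at 3, M2 done at 14
  Job 2: M1 done at 8, M2 done at 23
  Job 3: M1 done at 13, M2 done at 35
Makespan = 35

35


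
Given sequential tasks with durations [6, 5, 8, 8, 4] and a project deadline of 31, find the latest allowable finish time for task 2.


LF(activity 2) = deadline - sum of successor durations
Successors: activities 3 through 5 with durations [8, 8, 4]
Sum of successor durations = 20
LF = 31 - 20 = 11

11


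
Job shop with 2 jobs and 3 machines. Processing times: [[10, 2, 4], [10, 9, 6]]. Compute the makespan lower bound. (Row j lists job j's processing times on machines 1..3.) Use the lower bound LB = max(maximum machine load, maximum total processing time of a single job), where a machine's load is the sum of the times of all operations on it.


Machine loads:
  Machine 1: 10 + 10 = 20
  Machine 2: 2 + 9 = 11
  Machine 3: 4 + 6 = 10
Max machine load = 20
Job totals:
  Job 1: 16
  Job 2: 25
Max job total = 25
Lower bound = max(20, 25) = 25

25


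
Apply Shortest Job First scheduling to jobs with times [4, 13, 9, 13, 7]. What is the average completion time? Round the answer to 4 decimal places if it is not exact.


SJF order (ascending): [4, 7, 9, 13, 13]
Completion times:
  Job 1: burst=4, C=4
  Job 2: burst=7, C=11
  Job 3: burst=9, C=20
  Job 4: burst=13, C=33
  Job 5: burst=13, C=46
Average completion = 114/5 = 22.8

22.8


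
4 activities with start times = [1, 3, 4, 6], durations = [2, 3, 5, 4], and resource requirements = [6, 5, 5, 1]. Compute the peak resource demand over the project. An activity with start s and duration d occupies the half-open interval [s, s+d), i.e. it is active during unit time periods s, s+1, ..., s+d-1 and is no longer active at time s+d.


Each activity i is active on [start_i, start_i + duration_i).
Compute total resource usage per time slot:
  t=0: active resources = [], total = 0
  t=1: active resources = [6], total = 6
  t=2: active resources = [6], total = 6
  t=3: active resources = [5], total = 5
  t=4: active resources = [5, 5], total = 10
  t=5: active resources = [5, 5], total = 10
  t=6: active resources = [5, 1], total = 6
  t=7: active resources = [5, 1], total = 6
  t=8: active resources = [5, 1], total = 6
  t=9: active resources = [1], total = 1
Peak resource demand = 10

10


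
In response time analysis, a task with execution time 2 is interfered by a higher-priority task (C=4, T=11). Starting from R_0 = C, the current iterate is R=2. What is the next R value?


R_next = C + ceil(R_prev / T_hp) * C_hp
ceil(2 / 11) = ceil(0.1818) = 1
Interference = 1 * 4 = 4
R_next = 2 + 4 = 6

6


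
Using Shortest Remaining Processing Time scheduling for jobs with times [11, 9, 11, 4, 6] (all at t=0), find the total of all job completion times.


Since all jobs arrive at t=0, SRPT equals SPT ordering.
SPT order: [4, 6, 9, 11, 11]
Completion times:
  Job 1: p=4, C=4
  Job 2: p=6, C=10
  Job 3: p=9, C=19
  Job 4: p=11, C=30
  Job 5: p=11, C=41
Total completion time = 4 + 10 + 19 + 30 + 41 = 104

104


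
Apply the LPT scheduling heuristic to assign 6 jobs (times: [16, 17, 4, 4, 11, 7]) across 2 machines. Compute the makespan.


Sort jobs in decreasing order (LPT): [17, 16, 11, 7, 4, 4]
Assign each job to the least loaded machine:
  Machine 1: jobs [17, 7, 4], load = 28
  Machine 2: jobs [16, 11, 4], load = 31
Makespan = max load = 31

31


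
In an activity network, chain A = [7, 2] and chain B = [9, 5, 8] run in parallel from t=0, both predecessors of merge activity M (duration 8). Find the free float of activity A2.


ES(A2) = sum of predecessors on chain A = 7
EF(A2) = ES + duration = 7 + 2 = 9
Successor of A2 is M. ES(M) = max(sum(A), sum(B)) = max(9, 22) = 22
Free float = ES(successor) - EF(current) = 22 - 9 = 13

13


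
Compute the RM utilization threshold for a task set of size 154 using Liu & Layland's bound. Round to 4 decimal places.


Compute 2^(1/154) = 1.0045111002
Subtract 1: 1.0045111002 - 1 = 0.0045111002
Multiply by n: 154 * 0.0045111002 = 0.6947094308
Round to 4 dp: 0.6947

0.6947


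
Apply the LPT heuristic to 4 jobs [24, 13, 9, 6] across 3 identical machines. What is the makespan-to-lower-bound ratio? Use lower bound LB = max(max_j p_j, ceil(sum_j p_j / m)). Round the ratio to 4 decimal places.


LPT order: [24, 13, 9, 6]
Machine loads after assignment: [24, 13, 15]
LPT makespan = 24
Lower bound = max(max_job, ceil(total/3)) = max(24, 18) = 24
Ratio = 24 / 24 = 1.0

1.0


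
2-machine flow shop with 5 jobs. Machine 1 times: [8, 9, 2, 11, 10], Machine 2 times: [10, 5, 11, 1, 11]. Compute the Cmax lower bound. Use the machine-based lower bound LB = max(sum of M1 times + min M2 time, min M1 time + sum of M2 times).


LB1 = sum(M1 times) + min(M2 times) = 40 + 1 = 41
LB2 = min(M1 times) + sum(M2 times) = 2 + 38 = 40
Lower bound = max(LB1, LB2) = max(41, 40) = 41

41


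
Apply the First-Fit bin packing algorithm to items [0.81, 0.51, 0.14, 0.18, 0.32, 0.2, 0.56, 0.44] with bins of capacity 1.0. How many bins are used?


Place items sequentially using First-Fit:
  Item 0.81 -> new Bin 1
  Item 0.51 -> new Bin 2
  Item 0.14 -> Bin 1 (now 0.95)
  Item 0.18 -> Bin 2 (now 0.69)
  Item 0.32 -> new Bin 3
  Item 0.2 -> Bin 2 (now 0.89)
  Item 0.56 -> Bin 3 (now 0.88)
  Item 0.44 -> new Bin 4
Total bins used = 4

4


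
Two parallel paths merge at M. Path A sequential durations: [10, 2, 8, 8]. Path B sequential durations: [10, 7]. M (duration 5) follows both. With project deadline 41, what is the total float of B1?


Forward pass: ES(B1) = sum of predecessors on chain B = 0
EF = ES + duration = 0 + 10 = 10
Backward pass: LF(M) = deadline = 41; LS(M) = 41 - 5 = 36
LF(B1) = LS(M) - sum(successors on chain B) = 36 - 7 = 29
LS = LF - duration = 29 - 10 = 19
Total float = LS - ES = 19 - 0 = 19

19


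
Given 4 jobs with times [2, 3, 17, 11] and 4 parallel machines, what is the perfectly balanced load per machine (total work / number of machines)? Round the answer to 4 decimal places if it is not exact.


Total processing time = 2 + 3 + 17 + 11 = 33
Number of machines = 4
Ideal balanced load = 33 / 4 = 8.25

8.25


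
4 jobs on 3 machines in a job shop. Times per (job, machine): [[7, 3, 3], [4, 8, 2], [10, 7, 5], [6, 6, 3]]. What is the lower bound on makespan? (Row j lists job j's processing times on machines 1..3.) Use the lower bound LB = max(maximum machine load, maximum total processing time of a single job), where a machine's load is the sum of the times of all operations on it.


Machine loads:
  Machine 1: 7 + 4 + 10 + 6 = 27
  Machine 2: 3 + 8 + 7 + 6 = 24
  Machine 3: 3 + 2 + 5 + 3 = 13
Max machine load = 27
Job totals:
  Job 1: 13
  Job 2: 14
  Job 3: 22
  Job 4: 15
Max job total = 22
Lower bound = max(27, 22) = 27

27


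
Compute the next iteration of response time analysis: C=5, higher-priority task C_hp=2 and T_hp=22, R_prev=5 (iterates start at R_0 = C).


R_next = C + ceil(R_prev / T_hp) * C_hp
ceil(5 / 22) = ceil(0.2273) = 1
Interference = 1 * 2 = 2
R_next = 5 + 2 = 7

7


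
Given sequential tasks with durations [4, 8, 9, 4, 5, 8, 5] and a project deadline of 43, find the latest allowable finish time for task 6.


LF(activity 6) = deadline - sum of successor durations
Successors: activities 7 through 7 with durations [5]
Sum of successor durations = 5
LF = 43 - 5 = 38

38


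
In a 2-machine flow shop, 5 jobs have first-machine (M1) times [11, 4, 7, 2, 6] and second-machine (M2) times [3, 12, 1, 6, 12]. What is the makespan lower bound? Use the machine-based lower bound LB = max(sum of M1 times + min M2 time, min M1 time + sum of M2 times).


LB1 = sum(M1 times) + min(M2 times) = 30 + 1 = 31
LB2 = min(M1 times) + sum(M2 times) = 2 + 34 = 36
Lower bound = max(LB1, LB2) = max(31, 36) = 36

36


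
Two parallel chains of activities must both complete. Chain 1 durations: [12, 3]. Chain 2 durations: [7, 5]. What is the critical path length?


Path A total = 12 + 3 = 15
Path B total = 7 + 5 = 12
Critical path = longest path = max(15, 12) = 15

15


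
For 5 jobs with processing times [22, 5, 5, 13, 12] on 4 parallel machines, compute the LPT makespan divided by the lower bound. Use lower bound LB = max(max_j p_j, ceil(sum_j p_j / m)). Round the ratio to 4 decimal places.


LPT order: [22, 13, 12, 5, 5]
Machine loads after assignment: [22, 13, 12, 10]
LPT makespan = 22
Lower bound = max(max_job, ceil(total/4)) = max(22, 15) = 22
Ratio = 22 / 22 = 1.0

1.0


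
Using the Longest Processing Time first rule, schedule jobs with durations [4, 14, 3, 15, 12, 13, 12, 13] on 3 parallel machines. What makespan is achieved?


Sort jobs in decreasing order (LPT): [15, 14, 13, 13, 12, 12, 4, 3]
Assign each job to the least loaded machine:
  Machine 1: jobs [15, 12], load = 27
  Machine 2: jobs [14, 12, 4], load = 30
  Machine 3: jobs [13, 13, 3], load = 29
Makespan = max load = 30

30


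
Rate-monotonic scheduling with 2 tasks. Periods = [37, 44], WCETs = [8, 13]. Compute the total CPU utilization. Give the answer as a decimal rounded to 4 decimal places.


Compute individual utilizations (exact fractions):
  Task 1: C/T = 8/37 (approx. 0.2162)
  Task 2: C/T = 13/44 (approx. 0.2955)
Total utilization U = 8/37 + 13/44 = 833/1628
Rounded to 4 decimal places: U = 0.5117
RM (Liu & Layland) bound for 2 tasks = 0.828427; compare with U = 833/1628 (approx. 0.511671)
U <= bound, so schedulable by RM sufficient condition.

0.5117


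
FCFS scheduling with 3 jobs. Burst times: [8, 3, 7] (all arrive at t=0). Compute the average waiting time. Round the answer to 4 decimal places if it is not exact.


FCFS order (as given): [8, 3, 7]
Waiting times:
  Job 1: wait = 0
  Job 2: wait = 8
  Job 3: wait = 11
Sum of waiting times = 19
Average waiting time = 19/3 = 6.3333

6.3333


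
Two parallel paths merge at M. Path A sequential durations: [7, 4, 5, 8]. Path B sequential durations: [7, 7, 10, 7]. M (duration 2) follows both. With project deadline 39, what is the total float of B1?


Forward pass: ES(B1) = sum of predecessors on chain B = 0
EF = ES + duration = 0 + 7 = 7
Backward pass: LF(M) = deadline = 39; LS(M) = 39 - 2 = 37
LF(B1) = LS(M) - sum(successors on chain B) = 37 - 24 = 13
LS = LF - duration = 13 - 7 = 6
Total float = LS - ES = 6 - 0 = 6

6


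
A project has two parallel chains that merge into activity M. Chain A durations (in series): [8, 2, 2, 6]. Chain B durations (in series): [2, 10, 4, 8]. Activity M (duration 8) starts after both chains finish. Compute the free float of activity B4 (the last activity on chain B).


ES(B4) = sum of predecessors on chain B = 16
EF(B4) = ES + duration = 16 + 8 = 24
Successor of B4 is M. ES(M) = max(sum(A), sum(B)) = max(18, 24) = 24
Free float = ES(successor) - EF(current) = 24 - 24 = 0

0


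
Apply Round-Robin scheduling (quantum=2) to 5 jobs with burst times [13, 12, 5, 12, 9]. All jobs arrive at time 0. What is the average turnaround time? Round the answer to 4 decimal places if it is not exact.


Time quantum = 2
Execution trace:
  J1 runs 2 units, time = 2
  J2 runs 2 units, time = 4
  J3 runs 2 units, time = 6
  J4 runs 2 units, time = 8
  J5 runs 2 units, time = 10
  J1 runs 2 units, time = 12
  J2 runs 2 units, time = 14
  J3 runs 2 units, time = 16
  J4 runs 2 units, time = 18
  J5 runs 2 units, time = 20
  J1 runs 2 units, time = 22
  J2 runs 2 units, time = 24
  J3 runs 1 units, time = 25
  J4 runs 2 units, time = 27
  J5 runs 2 units, time = 29
  J1 runs 2 units, time = 31
  J2 runs 2 units, time = 33
  J4 runs 2 units, time = 35
  J5 runs 2 units, time = 37
  J1 runs 2 units, time = 39
  J2 runs 2 units, time = 41
  J4 runs 2 units, time = 43
  J5 runs 1 units, time = 44
  J1 runs 2 units, time = 46
  J2 runs 2 units, time = 48
  J4 runs 2 units, time = 50
  J1 runs 1 units, time = 51
Finish times: [51, 48, 25, 50, 44]
Average turnaround = 218/5 = 43.6

43.6


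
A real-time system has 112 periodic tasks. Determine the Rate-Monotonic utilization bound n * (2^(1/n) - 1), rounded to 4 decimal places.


Compute 2^(1/112) = 1.0062080044
Subtract 1: 1.0062080044 - 1 = 0.0062080044
Multiply by n: 112 * 0.0062080044 = 0.6952964928
Round to 4 dp: 0.6953

0.6953


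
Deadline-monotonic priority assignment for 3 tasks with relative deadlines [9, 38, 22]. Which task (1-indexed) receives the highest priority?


Sort tasks by relative deadline (ascending):
  Task 1: deadline = 9
  Task 3: deadline = 22
  Task 2: deadline = 38
Priority order (highest first): [1, 3, 2]
Highest priority task = 1

1


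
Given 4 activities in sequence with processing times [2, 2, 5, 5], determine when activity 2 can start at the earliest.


Activity 2 starts after activities 1 through 1 complete.
Predecessor durations: [2]
ES = 2 = 2

2


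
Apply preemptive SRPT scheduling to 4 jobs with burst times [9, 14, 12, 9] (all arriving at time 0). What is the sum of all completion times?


Since all jobs arrive at t=0, SRPT equals SPT ordering.
SPT order: [9, 9, 12, 14]
Completion times:
  Job 1: p=9, C=9
  Job 2: p=9, C=18
  Job 3: p=12, C=30
  Job 4: p=14, C=44
Total completion time = 9 + 18 + 30 + 44 = 101

101


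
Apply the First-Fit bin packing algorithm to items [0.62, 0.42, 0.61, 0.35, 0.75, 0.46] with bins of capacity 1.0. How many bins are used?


Place items sequentially using First-Fit:
  Item 0.62 -> new Bin 1
  Item 0.42 -> new Bin 2
  Item 0.61 -> new Bin 3
  Item 0.35 -> Bin 1 (now 0.97)
  Item 0.75 -> new Bin 4
  Item 0.46 -> Bin 2 (now 0.88)
Total bins used = 4

4


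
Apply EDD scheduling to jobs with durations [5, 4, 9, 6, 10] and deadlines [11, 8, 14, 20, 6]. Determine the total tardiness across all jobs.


Sort by due date (EDD order): [(10, 6), (4, 8), (5, 11), (9, 14), (6, 20)]
Compute completion times and tardiness:
  Job 1: p=10, d=6, C=10, tardiness=max(0,10-6)=4
  Job 2: p=4, d=8, C=14, tardiness=max(0,14-8)=6
  Job 3: p=5, d=11, C=19, tardiness=max(0,19-11)=8
  Job 4: p=9, d=14, C=28, tardiness=max(0,28-14)=14
  Job 5: p=6, d=20, C=34, tardiness=max(0,34-20)=14
Total tardiness = 46

46


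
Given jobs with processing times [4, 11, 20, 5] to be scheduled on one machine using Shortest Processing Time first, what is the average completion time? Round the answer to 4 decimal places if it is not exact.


Sort jobs by processing time (SPT order): [4, 5, 11, 20]
Compute completion times sequentially:
  Job 1: processing = 4, completes at 4
  Job 2: processing = 5, completes at 9
  Job 3: processing = 11, completes at 20
  Job 4: processing = 20, completes at 40
Sum of completion times = 73
Average completion time = 73/4 = 18.25

18.25


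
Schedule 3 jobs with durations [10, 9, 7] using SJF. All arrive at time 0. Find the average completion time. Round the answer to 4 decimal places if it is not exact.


SJF order (ascending): [7, 9, 10]
Completion times:
  Job 1: burst=7, C=7
  Job 2: burst=9, C=16
  Job 3: burst=10, C=26
Average completion = 49/3 = 16.3333

16.3333


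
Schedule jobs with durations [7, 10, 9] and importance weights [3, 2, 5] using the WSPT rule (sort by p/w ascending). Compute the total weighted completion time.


Compute p/w ratios and sort ascending (WSPT): [(9, 5), (7, 3), (10, 2)]
Compute weighted completion times:
  Job (p=9,w=5): C=9, w*C=5*9=45
  Job (p=7,w=3): C=16, w*C=3*16=48
  Job (p=10,w=2): C=26, w*C=2*26=52
Total weighted completion time = 145

145


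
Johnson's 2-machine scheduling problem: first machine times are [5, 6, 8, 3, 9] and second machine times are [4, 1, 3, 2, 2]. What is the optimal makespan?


Apply Johnson's rule:
  Group 1 (a <= b): []
  Group 2 (a > b): [(1, 5, 4), (3, 8, 3), (4, 3, 2), (5, 9, 2), (2, 6, 1)]
Optimal job order: [1, 3, 4, 5, 2]
Schedule:
  Job 1: M1 done at 5, M2 done at 9
  Job 3: M1 done at 13, M2 done at 16
  Job 4: M1 done at 16, M2 done at 18
  Job 5: M1 done at 25, M2 done at 27
  Job 2: M1 done at 31, M2 done at 32
Makespan = 32

32


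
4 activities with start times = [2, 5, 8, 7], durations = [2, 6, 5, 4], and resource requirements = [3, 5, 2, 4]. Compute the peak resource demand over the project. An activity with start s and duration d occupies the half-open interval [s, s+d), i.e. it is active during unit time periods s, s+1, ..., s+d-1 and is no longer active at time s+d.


Each activity i is active on [start_i, start_i + duration_i).
Compute total resource usage per time slot:
  t=0: active resources = [], total = 0
  t=1: active resources = [], total = 0
  t=2: active resources = [3], total = 3
  t=3: active resources = [3], total = 3
  t=4: active resources = [], total = 0
  t=5: active resources = [5], total = 5
  t=6: active resources = [5], total = 5
  t=7: active resources = [5, 4], total = 9
  t=8: active resources = [5, 2, 4], total = 11
  t=9: active resources = [5, 2, 4], total = 11
  t=10: active resources = [5, 2, 4], total = 11
  t=11: active resources = [2], total = 2
  t=12: active resources = [2], total = 2
Peak resource demand = 11

11


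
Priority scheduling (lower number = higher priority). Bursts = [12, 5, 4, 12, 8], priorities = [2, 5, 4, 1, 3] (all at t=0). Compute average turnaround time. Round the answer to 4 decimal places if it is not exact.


Sort by priority (ascending = highest first):
Order: [(1, 12), (2, 12), (3, 8), (4, 4), (5, 5)]
Completion times:
  Priority 1, burst=12, C=12
  Priority 2, burst=12, C=24
  Priority 3, burst=8, C=32
  Priority 4, burst=4, C=36
  Priority 5, burst=5, C=41
Average turnaround = 145/5 = 29.0

29.0


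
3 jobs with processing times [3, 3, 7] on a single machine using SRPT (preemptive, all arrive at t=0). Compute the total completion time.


Since all jobs arrive at t=0, SRPT equals SPT ordering.
SPT order: [3, 3, 7]
Completion times:
  Job 1: p=3, C=3
  Job 2: p=3, C=6
  Job 3: p=7, C=13
Total completion time = 3 + 6 + 13 = 22

22


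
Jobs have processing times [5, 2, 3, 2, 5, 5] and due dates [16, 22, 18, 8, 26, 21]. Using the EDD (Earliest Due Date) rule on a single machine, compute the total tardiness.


Sort by due date (EDD order): [(2, 8), (5, 16), (3, 18), (5, 21), (2, 22), (5, 26)]
Compute completion times and tardiness:
  Job 1: p=2, d=8, C=2, tardiness=max(0,2-8)=0
  Job 2: p=5, d=16, C=7, tardiness=max(0,7-16)=0
  Job 3: p=3, d=18, C=10, tardiness=max(0,10-18)=0
  Job 4: p=5, d=21, C=15, tardiness=max(0,15-21)=0
  Job 5: p=2, d=22, C=17, tardiness=max(0,17-22)=0
  Job 6: p=5, d=26, C=22, tardiness=max(0,22-26)=0
Total tardiness = 0

0


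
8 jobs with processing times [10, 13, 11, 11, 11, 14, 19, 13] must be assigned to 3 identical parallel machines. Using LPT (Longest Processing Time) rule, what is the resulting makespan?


Sort jobs in decreasing order (LPT): [19, 14, 13, 13, 11, 11, 11, 10]
Assign each job to the least loaded machine:
  Machine 1: jobs [19, 11], load = 30
  Machine 2: jobs [14, 11, 11], load = 36
  Machine 3: jobs [13, 13, 10], load = 36
Makespan = max load = 36

36


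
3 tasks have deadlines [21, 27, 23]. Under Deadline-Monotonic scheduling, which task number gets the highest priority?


Sort tasks by relative deadline (ascending):
  Task 1: deadline = 21
  Task 3: deadline = 23
  Task 2: deadline = 27
Priority order (highest first): [1, 3, 2]
Highest priority task = 1

1


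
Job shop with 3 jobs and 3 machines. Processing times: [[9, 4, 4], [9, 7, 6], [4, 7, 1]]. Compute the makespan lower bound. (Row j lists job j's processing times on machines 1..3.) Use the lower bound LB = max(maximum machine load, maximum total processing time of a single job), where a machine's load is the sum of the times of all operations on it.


Machine loads:
  Machine 1: 9 + 9 + 4 = 22
  Machine 2: 4 + 7 + 7 = 18
  Machine 3: 4 + 6 + 1 = 11
Max machine load = 22
Job totals:
  Job 1: 17
  Job 2: 22
  Job 3: 12
Max job total = 22
Lower bound = max(22, 22) = 22

22


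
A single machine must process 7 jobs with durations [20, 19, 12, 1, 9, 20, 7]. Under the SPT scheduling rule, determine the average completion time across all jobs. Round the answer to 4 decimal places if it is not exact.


Sort jobs by processing time (SPT order): [1, 7, 9, 12, 19, 20, 20]
Compute completion times sequentially:
  Job 1: processing = 1, completes at 1
  Job 2: processing = 7, completes at 8
  Job 3: processing = 9, completes at 17
  Job 4: processing = 12, completes at 29
  Job 5: processing = 19, completes at 48
  Job 6: processing = 20, completes at 68
  Job 7: processing = 20, completes at 88
Sum of completion times = 259
Average completion time = 259/7 = 37.0

37.0


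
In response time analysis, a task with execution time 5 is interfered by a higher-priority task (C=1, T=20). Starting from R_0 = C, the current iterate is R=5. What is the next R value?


R_next = C + ceil(R_prev / T_hp) * C_hp
ceil(5 / 20) = ceil(0.25) = 1
Interference = 1 * 1 = 1
R_next = 5 + 1 = 6

6


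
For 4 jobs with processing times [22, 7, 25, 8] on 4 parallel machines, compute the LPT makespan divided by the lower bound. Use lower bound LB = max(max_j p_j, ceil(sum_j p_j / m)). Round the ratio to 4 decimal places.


LPT order: [25, 22, 8, 7]
Machine loads after assignment: [25, 22, 8, 7]
LPT makespan = 25
Lower bound = max(max_job, ceil(total/4)) = max(25, 16) = 25
Ratio = 25 / 25 = 1.0

1.0


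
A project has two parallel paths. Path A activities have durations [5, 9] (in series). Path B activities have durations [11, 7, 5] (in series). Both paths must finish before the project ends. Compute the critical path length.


Path A total = 5 + 9 = 14
Path B total = 11 + 7 + 5 = 23
Critical path = longest path = max(14, 23) = 23

23


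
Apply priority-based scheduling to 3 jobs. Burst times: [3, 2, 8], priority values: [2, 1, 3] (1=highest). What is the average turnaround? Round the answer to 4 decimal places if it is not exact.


Sort by priority (ascending = highest first):
Order: [(1, 2), (2, 3), (3, 8)]
Completion times:
  Priority 1, burst=2, C=2
  Priority 2, burst=3, C=5
  Priority 3, burst=8, C=13
Average turnaround = 20/3 = 6.6667

6.6667


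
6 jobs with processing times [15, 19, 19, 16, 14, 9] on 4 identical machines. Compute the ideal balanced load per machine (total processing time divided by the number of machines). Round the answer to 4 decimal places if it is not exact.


Total processing time = 15 + 19 + 19 + 16 + 14 + 9 = 92
Number of machines = 4
Ideal balanced load = 92 / 4 = 23.0

23.0


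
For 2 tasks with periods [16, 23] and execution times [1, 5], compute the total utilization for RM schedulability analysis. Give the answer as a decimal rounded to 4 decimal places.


Compute individual utilizations (exact fractions):
  Task 1: C/T = 1/16 (approx. 0.0625)
  Task 2: C/T = 5/23 (approx. 0.2174)
Total utilization U = 1/16 + 5/23 = 103/368
Rounded to 4 decimal places: U = 0.2799
RM (Liu & Layland) bound for 2 tasks = 0.828427; compare with U = 103/368 (approx. 0.279891)
U <= bound, so schedulable by RM sufficient condition.

0.2799


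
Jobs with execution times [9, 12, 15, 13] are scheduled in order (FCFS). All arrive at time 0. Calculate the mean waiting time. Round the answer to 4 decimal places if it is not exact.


FCFS order (as given): [9, 12, 15, 13]
Waiting times:
  Job 1: wait = 0
  Job 2: wait = 9
  Job 3: wait = 21
  Job 4: wait = 36
Sum of waiting times = 66
Average waiting time = 66/4 = 16.5

16.5
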